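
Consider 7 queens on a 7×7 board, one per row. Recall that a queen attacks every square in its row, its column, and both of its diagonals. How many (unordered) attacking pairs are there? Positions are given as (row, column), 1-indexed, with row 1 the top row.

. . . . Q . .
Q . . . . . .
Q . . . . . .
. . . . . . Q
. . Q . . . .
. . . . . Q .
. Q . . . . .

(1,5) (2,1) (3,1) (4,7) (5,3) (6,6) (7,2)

2

Same column: (2,1)–(3,1) (column 1).
Same diagonal: (3,1)–(5,3) (|3−5| = |1−3| = 2).
Total attacking pairs: 2.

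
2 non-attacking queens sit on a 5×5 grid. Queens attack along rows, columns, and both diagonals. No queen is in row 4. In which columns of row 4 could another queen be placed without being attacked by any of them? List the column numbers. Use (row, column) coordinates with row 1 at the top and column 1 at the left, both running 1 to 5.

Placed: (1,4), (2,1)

(1,4) attacks row 4 at column 4 and diagonals 1.
(2,1) attacks row 4 at column 1 and diagonals 3.
Attacked columns: {1, 3, 4}. Safe: {2, 5}.

columns 2, 5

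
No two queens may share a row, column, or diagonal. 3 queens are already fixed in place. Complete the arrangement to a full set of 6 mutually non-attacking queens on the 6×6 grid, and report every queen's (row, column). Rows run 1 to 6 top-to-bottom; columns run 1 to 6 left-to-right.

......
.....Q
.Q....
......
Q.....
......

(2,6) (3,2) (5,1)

(1,3) (2,6) (3,2) (4,5) (5,1) (6,4)

Row 1: attacked by (2,6)→{5,6}; (3,2)→{2,4}; (5,1)→{1,5}. Safe: 3. Place at column 3.
Row 4: attacked by (1,3)→{3,6}; (2,6)→{4,6}; (3,2)→{1,2,3}; (5,1)→{1,2}. Safe: 5. Place at column 5.
Row 6: attacked by (1,3)→{3}; (2,6)→{2,6}; (3,2)→{2,5}; (4,5)→{3,5}; (5,1)→{1,2}. Safe: 4. Place at column 4.
Columns [3, 6, 2, 5, 1, 4], r−c [-2, -4, 1, -1, 4, 2], r+c [4, 8, 5, 9, 6, 10] are all distinct, so no two queens attack.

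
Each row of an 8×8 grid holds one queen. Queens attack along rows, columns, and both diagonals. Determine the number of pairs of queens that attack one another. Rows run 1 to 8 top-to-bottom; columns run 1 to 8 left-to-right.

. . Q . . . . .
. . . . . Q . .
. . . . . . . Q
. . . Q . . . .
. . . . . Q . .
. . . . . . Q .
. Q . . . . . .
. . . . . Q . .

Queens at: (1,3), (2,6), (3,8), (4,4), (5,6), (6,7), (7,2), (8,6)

Same column: (2,6)–(5,6) (column 6); (2,6)–(8,6) (column 6); (5,6)–(8,6) (column 6).
Same diagonal: (2,6)–(4,4) (|2−4| = |6−4| = 2); (3,8)–(5,6) (|3−5| = |8−6| = 2); (5,6)–(6,7) (|5−6| = |6−7| = 1).
Total attacking pairs: 6.

6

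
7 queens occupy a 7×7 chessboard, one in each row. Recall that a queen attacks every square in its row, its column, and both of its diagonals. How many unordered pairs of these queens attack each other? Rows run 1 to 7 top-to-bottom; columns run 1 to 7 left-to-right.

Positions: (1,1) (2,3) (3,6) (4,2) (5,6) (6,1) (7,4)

Same column: (1,1)–(6,1) (column 1); (3,6)–(5,6) (column 6).
Same diagonal: (2,3)–(5,6) (|2−5| = |3−6| = 3); (5,6)–(7,4) (|5−7| = |6−4| = 2).
Total attacking pairs: 4.

4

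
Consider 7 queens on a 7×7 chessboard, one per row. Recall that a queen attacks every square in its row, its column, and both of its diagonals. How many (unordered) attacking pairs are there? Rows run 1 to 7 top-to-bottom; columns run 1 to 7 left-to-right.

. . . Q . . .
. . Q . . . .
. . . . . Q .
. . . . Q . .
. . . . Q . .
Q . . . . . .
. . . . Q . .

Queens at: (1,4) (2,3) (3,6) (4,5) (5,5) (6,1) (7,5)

Same column: (4,5)–(5,5) (column 5); (4,5)–(7,5) (column 5); (5,5)–(7,5) (column 5).
Same diagonal: (1,4)–(2,3) (|1−2| = |4−3| = 1); (1,4)–(3,6) (|1−3| = |4−6| = 2); (2,3)–(4,5) (|2−4| = |3−5| = 2); (3,6)–(4,5) (|3−4| = |6−5| = 1).
Total attacking pairs: 7.

7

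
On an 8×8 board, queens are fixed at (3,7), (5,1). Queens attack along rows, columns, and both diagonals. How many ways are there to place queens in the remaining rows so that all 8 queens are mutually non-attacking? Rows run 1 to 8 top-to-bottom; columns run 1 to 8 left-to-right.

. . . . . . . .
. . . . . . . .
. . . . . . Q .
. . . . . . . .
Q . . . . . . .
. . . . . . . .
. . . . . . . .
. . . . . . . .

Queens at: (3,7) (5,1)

3

Branch on row 1: col 2 → 1; col 3 → 0; col 4 → 1; col 6 → 1; col 8 → 0.
Sum: 1 + 0 + 1 + 1 + 0 = 3.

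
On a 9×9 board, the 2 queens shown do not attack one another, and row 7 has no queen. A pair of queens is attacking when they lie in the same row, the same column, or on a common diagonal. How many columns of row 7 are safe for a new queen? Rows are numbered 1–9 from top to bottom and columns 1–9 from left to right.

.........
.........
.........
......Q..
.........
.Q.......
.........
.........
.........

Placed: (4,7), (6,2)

4

(4,7) attacks row 7 at column 7 and diagonals 4.
(6,2) attacks row 7 at column 2 and diagonals 1, 3.
Attacked columns: {1, 2, 3, 4, 7}. Safe: {5, 6, 8, 9}.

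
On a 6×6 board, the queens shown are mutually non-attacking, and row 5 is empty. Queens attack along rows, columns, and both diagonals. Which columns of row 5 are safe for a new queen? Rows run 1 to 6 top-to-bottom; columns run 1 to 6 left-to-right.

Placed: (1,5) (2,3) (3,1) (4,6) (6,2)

(1,5) attacks row 5 at column 5 and diagonals 1.
(2,3) attacks row 5 at column 3 and diagonals 6.
(3,1) attacks row 5 at column 1 and diagonals 3.
(4,6) attacks row 5 at column 6 and diagonals 5.
(6,2) attacks row 5 at column 2 and diagonals 1, 3.
Attacked columns: {1, 2, 3, 5, 6}. Safe: {4}.

columns 4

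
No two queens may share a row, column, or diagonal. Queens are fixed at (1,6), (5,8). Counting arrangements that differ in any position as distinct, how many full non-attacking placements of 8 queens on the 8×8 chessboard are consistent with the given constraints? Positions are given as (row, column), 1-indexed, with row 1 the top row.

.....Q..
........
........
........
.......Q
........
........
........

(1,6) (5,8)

Branch on row 2: col 1 → 1; col 2 → 0; col 3 → 1; col 4 → 2.
Sum: 1 + 0 + 1 + 2 = 4.

4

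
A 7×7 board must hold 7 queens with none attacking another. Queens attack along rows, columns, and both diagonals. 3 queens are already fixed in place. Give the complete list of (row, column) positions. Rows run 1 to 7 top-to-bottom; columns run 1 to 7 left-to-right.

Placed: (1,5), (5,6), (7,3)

(1,5) (2,7) (3,2) (4,4) (5,6) (6,1) (7,3)

Row 2: attacked by (1,5)→{4,5,6}; (5,6)→{3,6}; (7,3)→{3}. Safe: 1, 2, 7. Place at column 7.
Row 3: attacked by (1,5)→{3,5,7}; (2,7)→{6,7}; (5,6)→{4,6}; (7,3)→{3,7}. Safe: 1, 2. Place at column 2.
Row 4: attacked by (1,5)→{2,5}; (2,7)→{5,7}; (3,2)→{1,2,3}; (5,6)→{5,6,7}; (7,3)→{3,6}. Safe: 4. Place at column 4.
Row 6: attacked by (1,5)→{5}; (2,7)→{3,7}; (3,2)→{2,5}; (4,4)→{2,4,6}; (5,6)→{5,6,7}; (7,3)→{2,3,4}. Safe: 1. Place at column 1.
Columns [5, 7, 2, 4, 6, 1, 3], r−c [-4, -5, 1, 0, -1, 5, 4], r+c [6, 9, 5, 8, 11, 7, 10] are all distinct, so no two queens attack.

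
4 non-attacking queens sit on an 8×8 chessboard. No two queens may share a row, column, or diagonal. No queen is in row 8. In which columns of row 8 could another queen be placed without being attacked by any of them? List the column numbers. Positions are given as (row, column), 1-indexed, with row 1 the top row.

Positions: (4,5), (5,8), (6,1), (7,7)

(4,5) attacks row 8 at column 5 and diagonals 1.
(5,8) attacks row 8 at column 8 and diagonals 5.
(6,1) attacks row 8 at column 1 and diagonals 3.
(7,7) attacks row 8 at column 7 and diagonals 6, 8.
Attacked columns: {1, 3, 5, 6, 7, 8}. Safe: {2, 4}.

columns 2, 4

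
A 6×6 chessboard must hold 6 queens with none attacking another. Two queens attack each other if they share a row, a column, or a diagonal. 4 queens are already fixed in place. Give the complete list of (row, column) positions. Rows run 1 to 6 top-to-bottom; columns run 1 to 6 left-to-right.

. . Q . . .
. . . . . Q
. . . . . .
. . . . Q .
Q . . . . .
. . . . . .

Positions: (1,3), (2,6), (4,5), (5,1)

(1,3) (2,6) (3,2) (4,5) (5,1) (6,4)

Row 3: attacked by (1,3)→{1,3,5}; (2,6)→{5,6}; (4,5)→{4,5,6}; (5,1)→{1,3}. Safe: 2. Place at column 2.
Row 6: attacked by (1,3)→{3}; (2,6)→{2,6}; (3,2)→{2,5}; (4,5)→{3,5}; (5,1)→{1,2}. Safe: 4. Place at column 4.
Columns [3, 6, 2, 5, 1, 4], r−c [-2, -4, 1, -1, 4, 2], r+c [4, 8, 5, 9, 6, 10] are all distinct, so no two queens attack.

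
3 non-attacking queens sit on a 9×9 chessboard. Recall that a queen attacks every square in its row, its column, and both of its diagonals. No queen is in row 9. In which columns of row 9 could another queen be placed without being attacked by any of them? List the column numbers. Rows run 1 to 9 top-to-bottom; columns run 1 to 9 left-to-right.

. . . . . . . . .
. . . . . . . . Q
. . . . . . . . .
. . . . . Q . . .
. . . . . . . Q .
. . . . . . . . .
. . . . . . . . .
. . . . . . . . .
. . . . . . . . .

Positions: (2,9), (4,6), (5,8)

(2,9) attacks row 9 at column 9 and diagonals 2.
(4,6) attacks row 9 at column 6 and diagonals 1.
(5,8) attacks row 9 at column 8 and diagonals 4.
Attacked columns: {1, 2, 4, 6, 8, 9}. Safe: {3, 5, 7}.

columns 3, 5, 7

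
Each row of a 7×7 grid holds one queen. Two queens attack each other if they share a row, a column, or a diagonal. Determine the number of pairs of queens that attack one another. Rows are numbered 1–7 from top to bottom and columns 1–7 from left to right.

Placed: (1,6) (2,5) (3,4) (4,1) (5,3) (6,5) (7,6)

Same column: (1,6)–(7,6) (column 6); (2,5)–(6,5) (column 5).
Same diagonal: (1,6)–(2,5) (|1−2| = |6−5| = 1); (1,6)–(3,4) (|1−3| = |6−4| = 2); (2,5)–(3,4) (|2−3| = |5−4| = 1); (6,5)–(7,6) (|6−7| = |5−6| = 1).
Total attacking pairs: 6.

6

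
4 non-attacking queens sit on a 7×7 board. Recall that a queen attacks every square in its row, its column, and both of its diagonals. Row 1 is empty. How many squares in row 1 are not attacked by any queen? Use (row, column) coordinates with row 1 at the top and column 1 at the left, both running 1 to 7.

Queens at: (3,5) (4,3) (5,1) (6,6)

(3,5) attacks row 1 at column 5 and diagonals 3, 7.
(4,3) attacks row 1 at column 3 and diagonals 6.
(5,1) attacks row 1 at column 1 and diagonals 5.
(6,6) attacks row 1 at column 6 and diagonals 1.
Attacked columns: {1, 3, 5, 6, 7}. Safe: {2, 4}.

2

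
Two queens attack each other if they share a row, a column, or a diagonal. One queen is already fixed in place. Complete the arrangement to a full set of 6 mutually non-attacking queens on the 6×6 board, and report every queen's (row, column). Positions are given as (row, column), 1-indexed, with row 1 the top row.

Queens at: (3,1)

(1,5) (2,3) (3,1) (4,6) (5,4) (6,2)

Row 1: attacked by (3,1)→{1,3}. Safe: 2, 4, 5, 6. Place at column 5.
Row 2: attacked by (1,5)→{4,5,6}; (3,1)→{1,2}. Safe: 3. Place at column 3.
Row 4: attacked by (1,5)→{2,5}; (2,3)→{1,3,5}; (3,1)→{1,2}. Safe: 4, 6. Place at column 6.
Row 5: attacked by (1,5)→{1,5}; (2,3)→{3,6}; (3,1)→{1,3}; (4,6)→{5,6}. Safe: 2, 4. Place at column 4.
Row 6: attacked by (1,5)→{5}; (2,3)→{3}; (3,1)→{1,4}; (4,6)→{4,6}; (5,4)→{3,4,5}. Safe: 2. Place at column 2.
Columns [5, 3, 1, 6, 4, 2], r−c [-4, -1, 2, -2, 1, 4], r+c [6, 5, 4, 10, 9, 8] are all distinct, so no two queens attack.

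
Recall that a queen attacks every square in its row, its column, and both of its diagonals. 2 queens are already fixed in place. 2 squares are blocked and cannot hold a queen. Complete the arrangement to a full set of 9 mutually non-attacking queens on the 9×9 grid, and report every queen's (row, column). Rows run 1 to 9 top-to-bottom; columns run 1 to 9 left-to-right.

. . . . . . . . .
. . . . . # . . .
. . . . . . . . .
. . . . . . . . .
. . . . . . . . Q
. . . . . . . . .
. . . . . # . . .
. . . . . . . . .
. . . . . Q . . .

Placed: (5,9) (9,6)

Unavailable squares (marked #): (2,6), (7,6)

(1,3) (2,7) (3,4) (4,2) (5,9) (6,5) (7,1) (8,8) (9,6)

Row 1: attacked by (5,9)→{5,9}; (9,6)→{6}. Safe: 1, 2, 3, 4, 7, 8. Place at column 3.
Row 2: attacked by (1,3)→{2,3,4}; (5,9)→{6,9}; (9,6)→{6}. Blocked: 6. Safe: 1, 5, 7, 8. Place at column 7.
Row 3: attacked by (1,3)→{1,3,5}; (2,7)→{6,7,8}; (5,9)→{7,9}; (9,6)→{6}. Safe: 2, 4. Place at column 4.
Row 4: attacked by (1,3)→{3,6}; (2,7)→{5,7,9}; (3,4)→{3,4,5}; (5,9)→{8,9}; (9,6)→{1,6}. Safe: 2. Place at column 2.
Row 6: attacked by (1,3)→{3,8}; (2,7)→{3,7}; (3,4)→{1,4,7}; (4,2)→{2,4}; (5,9)→{8,9}; (9,6)→{3,6,9}. Safe: 5. Place at column 5.
Row 7: attacked by (1,3)→{3,9}; (2,7)→{2,7}; (3,4)→{4,8}; (4,2)→{2,5}; (5,9)→{7,9}; (6,5)→{4,5,6}; (9,6)→{4,6,8}. Blocked: 6. Safe: 1. Place at column 1.
Row 8: attacked by (1,3)→{3}; (2,7)→{1,7}; (3,4)→{4,9}; (4,2)→{2,6}; (5,9)→{6,9}; (6,5)→{3,5,7}; (7,1)→{1,2}; (9,6)→{5,6,7}. Safe: 8. Place at column 8.
Columns [3, 7, 4, 2, 9, 5, 1, 8, 6], r−c [-2, -5, -1, 2, -4, 1, 6, 0, 3], r+c [4, 9, 7, 6, 14, 11, 8, 16, 15] are all distinct, so no two queens attack.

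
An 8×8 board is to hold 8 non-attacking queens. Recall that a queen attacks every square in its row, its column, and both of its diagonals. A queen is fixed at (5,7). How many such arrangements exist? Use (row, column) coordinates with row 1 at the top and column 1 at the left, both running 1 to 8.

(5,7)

Branch on row 1: col 1 → 1; col 2 → 0; col 4 → 3; col 5 → 3; col 6 → 0; col 8 → 1.
Sum: 1 + 0 + 3 + 3 + 0 + 1 = 8.

8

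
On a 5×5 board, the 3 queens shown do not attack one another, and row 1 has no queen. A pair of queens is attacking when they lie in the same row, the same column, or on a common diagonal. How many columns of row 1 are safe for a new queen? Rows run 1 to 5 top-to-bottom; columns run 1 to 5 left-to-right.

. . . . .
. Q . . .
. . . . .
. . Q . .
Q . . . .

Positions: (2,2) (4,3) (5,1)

(2,2) attacks row 1 at column 2 and diagonals 1, 3.
(4,3) attacks row 1 at column 3.
(5,1) attacks row 1 at column 1 and diagonals 5.
Attacked columns: {1, 2, 3, 5}. Safe: {4}.

1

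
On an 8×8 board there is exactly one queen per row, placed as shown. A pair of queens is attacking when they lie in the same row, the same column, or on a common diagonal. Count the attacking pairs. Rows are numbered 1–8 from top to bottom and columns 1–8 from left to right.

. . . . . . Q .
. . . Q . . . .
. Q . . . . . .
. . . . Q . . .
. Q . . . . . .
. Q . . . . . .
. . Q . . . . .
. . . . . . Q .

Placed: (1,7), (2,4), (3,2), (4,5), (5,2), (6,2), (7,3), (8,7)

Same column: (1,7)–(8,7) (column 7); (3,2)–(5,2) (column 2); (3,2)–(6,2) (column 2); (5,2)–(6,2) (column 2).
Same diagonal: (1,7)–(6,2) (|1−6| = |7−2| = 5); (3,2)–(8,7) (|3−8| = |2−7| = 5); (6,2)–(7,3) (|6−7| = |2−3| = 1).
Total attacking pairs: 7.

7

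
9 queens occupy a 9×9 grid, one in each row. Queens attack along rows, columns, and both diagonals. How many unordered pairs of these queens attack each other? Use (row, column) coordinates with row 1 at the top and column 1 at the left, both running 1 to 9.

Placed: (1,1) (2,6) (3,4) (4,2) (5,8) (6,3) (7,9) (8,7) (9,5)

0

All columns are distinct and no two queens satisfy |Δrow| = |Δcol|, so no pair attacks.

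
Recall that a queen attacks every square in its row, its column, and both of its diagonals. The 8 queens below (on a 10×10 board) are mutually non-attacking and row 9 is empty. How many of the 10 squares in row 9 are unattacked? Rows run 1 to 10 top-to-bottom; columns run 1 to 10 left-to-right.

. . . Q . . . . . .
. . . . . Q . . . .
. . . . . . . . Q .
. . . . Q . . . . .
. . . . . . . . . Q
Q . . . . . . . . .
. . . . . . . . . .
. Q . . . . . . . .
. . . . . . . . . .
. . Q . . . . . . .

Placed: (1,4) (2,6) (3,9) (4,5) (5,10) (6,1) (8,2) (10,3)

2

(1,4) attacks row 9 at column 4.
(2,6) attacks row 9 at column 6.
(3,9) attacks row 9 at column 9 and diagonals 3.
(4,5) attacks row 9 at column 5 and diagonals 10.
(5,10) attacks row 9 at column 10 and diagonals 6.
(6,1) attacks row 9 at column 1 and diagonals 4.
(8,2) attacks row 9 at column 2 and diagonals 1, 3.
(10,3) attacks row 9 at column 3 and diagonals 2, 4.
Attacked columns: {1, 2, 3, 4, 5, 6, 9, 10}. Safe: {7, 8}.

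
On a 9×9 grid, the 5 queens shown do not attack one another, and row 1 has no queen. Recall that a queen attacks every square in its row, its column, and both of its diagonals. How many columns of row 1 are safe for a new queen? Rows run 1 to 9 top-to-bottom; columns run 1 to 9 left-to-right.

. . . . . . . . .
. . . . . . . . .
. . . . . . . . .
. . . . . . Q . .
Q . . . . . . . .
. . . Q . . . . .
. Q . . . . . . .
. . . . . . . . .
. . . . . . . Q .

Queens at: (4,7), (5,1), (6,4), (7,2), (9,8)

(4,7) attacks row 1 at column 7 and diagonals 4.
(5,1) attacks row 1 at column 1 and diagonals 5.
(6,4) attacks row 1 at column 4 and diagonals 9.
(7,2) attacks row 1 at column 2 and diagonals 8.
(9,8) attacks row 1 at column 8.
Attacked columns: {1, 2, 4, 5, 7, 8, 9}. Safe: {3, 6}.

2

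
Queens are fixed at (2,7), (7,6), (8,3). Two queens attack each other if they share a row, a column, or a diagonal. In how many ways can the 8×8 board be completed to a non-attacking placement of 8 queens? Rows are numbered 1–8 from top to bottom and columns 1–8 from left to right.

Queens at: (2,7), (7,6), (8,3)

Branch on row 1: col 1 → 1; col 2 → 1; col 4 → 1; col 5 → 1.
Sum: 1 + 1 + 1 + 1 = 4.

4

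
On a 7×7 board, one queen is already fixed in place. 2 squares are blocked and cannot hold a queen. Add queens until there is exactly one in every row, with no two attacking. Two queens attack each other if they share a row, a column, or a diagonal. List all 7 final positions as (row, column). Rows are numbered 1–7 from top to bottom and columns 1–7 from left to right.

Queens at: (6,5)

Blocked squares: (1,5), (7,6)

Row 1: attacked by (6,5)→{5}. Blocked: 5. Safe: 1, 2, 3, 4, 6, 7. Place at column 4.
Row 2: attacked by (1,4)→{3,4,5}; (6,5)→{1,5}. Safe: 2, 6, 7. Place at column 7.
Row 3: attacked by (1,4)→{2,4,6}; (2,7)→{6,7}; (6,5)→{2,5}. Safe: 1, 3. Place at column 3.
Row 4: attacked by (1,4)→{1,4,7}; (2,7)→{5,7}; (3,3)→{2,3,4}; (6,5)→{3,5,7}. Safe: 6. Place at column 6.
Row 5: attacked by (1,4)→{4}; (2,7)→{4,7}; (3,3)→{1,3,5}; (4,6)→{5,6,7}; (6,5)→{4,5,6}. Safe: 2. Place at column 2.
Row 7: attacked by (1,4)→{4}; (2,7)→{2,7}; (3,3)→{3,7}; (4,6)→{3,6}; (5,2)→{2,4}; (6,5)→{4,5,6}. Blocked: 6. Safe: 1. Place at column 1.
Columns [4, 7, 3, 6, 2, 5, 1], r−c [-3, -5, 0, -2, 3, 1, 6], r+c [5, 9, 6, 10, 7, 11, 8] are all distinct, so no two queens attack.

(1,4) (2,7) (3,3) (4,6) (5,2) (6,5) (7,1)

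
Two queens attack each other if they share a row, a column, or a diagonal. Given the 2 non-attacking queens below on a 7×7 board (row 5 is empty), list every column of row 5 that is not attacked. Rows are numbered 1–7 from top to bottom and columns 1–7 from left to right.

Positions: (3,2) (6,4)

columns 1, 6, 7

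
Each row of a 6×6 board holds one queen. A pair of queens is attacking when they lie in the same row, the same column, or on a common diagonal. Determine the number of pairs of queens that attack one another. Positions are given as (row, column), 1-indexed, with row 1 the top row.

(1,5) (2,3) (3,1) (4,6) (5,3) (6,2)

3

Same column: (2,3)–(5,3) (column 3).
Same diagonal: (3,1)–(5,3) (|3−5| = |1−3| = 2); (5,3)–(6,2) (|5−6| = |3−2| = 1).
Total attacking pairs: 3.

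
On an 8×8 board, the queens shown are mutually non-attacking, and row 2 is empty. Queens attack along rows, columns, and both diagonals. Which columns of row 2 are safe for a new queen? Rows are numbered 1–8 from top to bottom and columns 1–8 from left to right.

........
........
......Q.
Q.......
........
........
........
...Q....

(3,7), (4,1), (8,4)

(3,7) attacks row 2 at column 7 and diagonals 6, 8.
(4,1) attacks row 2 at column 1 and diagonals 3.
(8,4) attacks row 2 at column 4.
Attacked columns: {1, 3, 4, 6, 7, 8}. Safe: {2, 5}.

columns 2, 5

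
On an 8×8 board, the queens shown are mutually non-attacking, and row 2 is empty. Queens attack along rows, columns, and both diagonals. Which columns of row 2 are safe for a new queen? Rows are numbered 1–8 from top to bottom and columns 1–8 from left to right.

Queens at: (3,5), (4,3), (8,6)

(3,5) attacks row 2 at column 5 and diagonals 4, 6.
(4,3) attacks row 2 at column 3 and diagonals 1, 5.
(8,6) attacks row 2 at column 6.
Attacked columns: {1, 3, 4, 5, 6}. Safe: {2, 7, 8}.

columns 2, 7, 8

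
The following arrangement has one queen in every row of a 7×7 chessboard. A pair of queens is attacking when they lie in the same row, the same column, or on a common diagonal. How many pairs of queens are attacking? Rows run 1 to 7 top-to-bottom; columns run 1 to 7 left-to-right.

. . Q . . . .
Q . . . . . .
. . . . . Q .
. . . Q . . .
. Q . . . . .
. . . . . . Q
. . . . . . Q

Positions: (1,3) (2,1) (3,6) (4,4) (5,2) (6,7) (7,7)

Same column: (6,7)–(7,7) (column 7).
Same diagonal: (4,4)–(7,7) (|4−7| = |4−7| = 3).
Total attacking pairs: 2.

2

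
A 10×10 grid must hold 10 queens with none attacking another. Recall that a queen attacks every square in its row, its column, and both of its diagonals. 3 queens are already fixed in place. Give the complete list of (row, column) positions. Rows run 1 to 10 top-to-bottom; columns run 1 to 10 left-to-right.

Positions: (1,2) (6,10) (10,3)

Row 2: attacked by (1,2)→{1,2,3}; (6,10)→{6,10}; (10,3)→{3}. Safe: 4, 5, 7, 8, 9. Place at column 4.
Row 3: attacked by (1,2)→{2,4}; (2,4)→{3,4,5}; (6,10)→{7,10}; (10,3)→{3,10}. Safe: 1, 6, 8, 9. Place at column 9.
Row 4: attacked by (1,2)→{2,5}; (2,4)→{2,4,6}; (3,9)→{8,9,10}; (6,10)→{8,10}; (10,3)→{3,9}. Safe: 1, 7. Place at column 7.
Row 5: attacked by (1,2)→{2,6}; (2,4)→{1,4,7}; (3,9)→{7,9}; (4,7)→{6,7,8}; (6,10)→{9,10}; (10,3)→{3,8}. Safe: 5. Place at column 5.
Row 7: attacked by (1,2)→{2,8}; (2,4)→{4,9}; (3,9)→{5,9}; (4,7)→{4,7,10}; (5,5)→{3,5,7}; (6,10)→{9,10}; (10,3)→{3,6}. Safe: 1. Place at column 1.
Row 8: attacked by (1,2)→{2,9}; (2,4)→{4,10}; (3,9)→{4,9}; (4,7)→{3,7}; (5,5)→{2,5,8}; (6,10)→{8,10}; (7,1)→{1,2}; (10,3)→{1,3,5}. Safe: 6. Place at column 6.
Row 9: attacked by (1,2)→{2,10}; (2,4)→{4}; (3,9)→{3,9}; (4,7)→{2,7}; (5,5)→{1,5,9}; (6,10)→{7,10}; (7,1)→{1,3}; (8,6)→{5,6,7}; (10,3)→{2,3,4}. Safe: 8. Place at column 8.
Columns [2, 4, 9, 7, 5, 10, 1, 6, 8, 3], r−c [-1, -2, -6, -3, 0, -4, 6, 2, 1, 7], r+c [3, 6, 12, 11, 10, 16, 8, 14, 17, 13] are all distinct, so no two queens attack.

(1,2) (2,4) (3,9) (4,7) (5,5) (6,10) (7,1) (8,6) (9,8) (10,3)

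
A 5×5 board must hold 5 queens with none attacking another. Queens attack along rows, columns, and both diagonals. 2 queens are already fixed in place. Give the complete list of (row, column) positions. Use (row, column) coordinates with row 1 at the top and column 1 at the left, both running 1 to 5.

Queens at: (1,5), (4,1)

(1,5) (2,2) (3,4) (4,1) (5,3)

Row 2: attacked by (1,5)→{4,5}; (4,1)→{1,3}. Safe: 2. Place at column 2.
Row 3: attacked by (1,5)→{3,5}; (2,2)→{1,2,3}; (4,1)→{1,2}. Safe: 4. Place at column 4.
Row 5: attacked by (1,5)→{1,5}; (2,2)→{2,5}; (3,4)→{2,4}; (4,1)→{1,2}. Safe: 3. Place at column 3.
Columns [5, 2, 4, 1, 3], r−c [-4, 0, -1, 3, 2], r+c [6, 4, 7, 5, 8] are all distinct, so no two queens attack.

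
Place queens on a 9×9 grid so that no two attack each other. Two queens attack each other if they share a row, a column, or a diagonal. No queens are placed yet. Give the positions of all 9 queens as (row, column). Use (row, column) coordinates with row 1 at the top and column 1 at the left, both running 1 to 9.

(1,3) (2,7) (3,2) (4,8) (5,5) (6,9) (7,1) (8,6) (9,4)

Row 1: Safe: 1, 2, 3, 4, 5, 6, 7, 8, 9. Place at column 3.
Row 2: attacked by (1,3)→{2,3,4}. Safe: 1, 5, 6, 7, 8, 9. Place at column 7.
Row 3: attacked by (1,3)→{1,3,5}; (2,7)→{6,7,8}. Safe: 2, 4, 9. Place at column 2.
Row 4: attacked by (1,3)→{3,6}; (2,7)→{5,7,9}; (3,2)→{1,2,3}. Safe: 4, 8. Place at column 8.
Row 5: attacked by (1,3)→{3,7}; (2,7)→{4,7}; (3,2)→{2,4}; (4,8)→{7,8,9}. Safe: 1, 5, 6. Place at column 5.
Row 6: attacked by (1,3)→{3,8}; (2,7)→{3,7}; (3,2)→{2,5}; (4,8)→{6,8}; (5,5)→{4,5,6}. Safe: 1, 9. Place at column 9.
Row 7: attacked by (1,3)→{3,9}; (2,7)→{2,7}; (3,2)→{2,6}; (4,8)→{5,8}; (5,5)→{3,5,7}; (6,9)→{8,9}. Safe: 1, 4. Place at column 1.
Row 8: attacked by (1,3)→{3}; (2,7)→{1,7}; (3,2)→{2,7}; (4,8)→{4,8}; (5,5)→{2,5,8}; (6,9)→{7,9}; (7,1)→{1,2}. Safe: 6. Place at column 6.
Row 9: attacked by (1,3)→{3}; (2,7)→{7}; (3,2)→{2,8}; (4,8)→{3,8}; (5,5)→{1,5,9}; (6,9)→{6,9}; (7,1)→{1,3}; (8,6)→{5,6,7}. Safe: 4. Place at column 4.
Columns [3, 7, 2, 8, 5, 9, 1, 6, 4], r−c [-2, -5, 1, -4, 0, -3, 6, 2, 5], r+c [4, 9, 5, 12, 10, 15, 8, 14, 13] are all distinct, so no two queens attack.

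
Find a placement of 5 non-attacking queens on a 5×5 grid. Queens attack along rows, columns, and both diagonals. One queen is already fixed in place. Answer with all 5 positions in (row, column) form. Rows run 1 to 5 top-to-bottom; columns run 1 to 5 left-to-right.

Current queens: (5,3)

Row 1: attacked by (5,3)→{3}. Safe: 1, 2, 4, 5. Place at column 5.
Row 2: attacked by (1,5)→{4,5}; (5,3)→{3}. Safe: 1, 2. Place at column 2.
Row 3: attacked by (1,5)→{3,5}; (2,2)→{1,2,3}; (5,3)→{1,3,5}. Safe: 4. Place at column 4.
Row 4: attacked by (1,5)→{2,5}; (2,2)→{2,4}; (3,4)→{3,4,5}; (5,3)→{2,3,4}. Safe: 1. Place at column 1.
Columns [5, 2, 4, 1, 3], r−c [-4, 0, -1, 3, 2], r+c [6, 4, 7, 5, 8] are all distinct, so no two queens attack.

(1,5) (2,2) (3,4) (4,1) (5,3)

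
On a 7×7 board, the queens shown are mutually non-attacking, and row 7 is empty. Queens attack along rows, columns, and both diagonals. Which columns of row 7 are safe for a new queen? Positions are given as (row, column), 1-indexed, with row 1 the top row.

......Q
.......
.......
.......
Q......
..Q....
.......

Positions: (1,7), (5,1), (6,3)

(1,7) attacks row 7 at column 7 and diagonals 1.
(5,1) attacks row 7 at column 1 and diagonals 3.
(6,3) attacks row 7 at column 3 and diagonals 2, 4.
Attacked columns: {1, 2, 3, 4, 7}. Safe: {5, 6}.

columns 5, 6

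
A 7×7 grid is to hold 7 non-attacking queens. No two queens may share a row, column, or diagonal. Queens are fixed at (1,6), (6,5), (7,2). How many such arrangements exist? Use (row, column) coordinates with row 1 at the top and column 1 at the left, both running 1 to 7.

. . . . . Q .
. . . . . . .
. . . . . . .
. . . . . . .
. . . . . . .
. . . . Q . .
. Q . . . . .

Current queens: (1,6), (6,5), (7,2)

Branch on row 2: col 3 → 2; col 4 → 1.
Sum: 2 + 1 = 3.

3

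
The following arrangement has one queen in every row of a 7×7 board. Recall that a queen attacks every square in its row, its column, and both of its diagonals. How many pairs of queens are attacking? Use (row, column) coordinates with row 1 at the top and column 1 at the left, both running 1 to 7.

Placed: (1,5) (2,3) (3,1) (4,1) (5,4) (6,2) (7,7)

Same column: (3,1)–(4,1) (column 1).
Same diagonal: (2,3)–(4,1) (|2−4| = |3−1| = 2).
Total attacking pairs: 2.

2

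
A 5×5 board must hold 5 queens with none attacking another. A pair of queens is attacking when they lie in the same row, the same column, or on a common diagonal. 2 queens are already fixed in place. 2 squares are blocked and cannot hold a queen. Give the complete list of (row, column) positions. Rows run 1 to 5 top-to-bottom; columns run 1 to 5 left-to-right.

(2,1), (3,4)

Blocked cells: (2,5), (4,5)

Row 1: attacked by (2,1)→{1,2}; (3,4)→{2,4}. Safe: 3, 5. Place at column 3.
Row 4: attacked by (1,3)→{3}; (2,1)→{1,3}; (3,4)→{3,4,5}. Blocked: 5. Safe: 2. Place at column 2.
Row 5: attacked by (1,3)→{3}; (2,1)→{1,4}; (3,4)→{2,4}; (4,2)→{1,2,3}. Safe: 5. Place at column 5.
Columns [3, 1, 4, 2, 5], r−c [-2, 1, -1, 2, 0], r+c [4, 3, 7, 6, 10] are all distinct, so no two queens attack.

(1,3) (2,1) (3,4) (4,2) (5,5)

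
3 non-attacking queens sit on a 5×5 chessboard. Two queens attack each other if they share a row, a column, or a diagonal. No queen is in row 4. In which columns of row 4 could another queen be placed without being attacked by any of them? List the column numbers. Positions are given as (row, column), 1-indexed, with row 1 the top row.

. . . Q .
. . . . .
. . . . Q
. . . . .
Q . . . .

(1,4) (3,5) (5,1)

columns 3

(1,4) attacks row 4 at column 4 and diagonals 1.
(3,5) attacks row 4 at column 5 and diagonals 4.
(5,1) attacks row 4 at column 1 and diagonals 2.
Attacked columns: {1, 2, 4, 5}. Safe: {3}.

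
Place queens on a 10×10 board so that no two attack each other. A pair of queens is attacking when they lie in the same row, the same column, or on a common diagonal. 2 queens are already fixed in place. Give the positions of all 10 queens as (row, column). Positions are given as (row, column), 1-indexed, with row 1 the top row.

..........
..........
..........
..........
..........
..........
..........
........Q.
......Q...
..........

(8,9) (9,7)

Row 1: attacked by (8,9)→{2,9}; (9,7)→{7}. Safe: 1, 3, 4, 5, 6, 8, 10. Place at column 4.
Row 2: attacked by (1,4)→{3,4,5}; (8,9)→{3,9}; (9,7)→{7}. Safe: 1, 2, 6, 8, 10. Place at column 1.
Row 3: attacked by (1,4)→{2,4,6}; (2,1)→{1,2}; (8,9)→{4,9}; (9,7)→{1,7}. Safe: 3, 5, 8, 10. Place at column 8.
Row 4: attacked by (1,4)→{1,4,7}; (2,1)→{1,3}; (3,8)→{7,8,9}; (8,9)→{5,9}; (9,7)→{2,7}. Safe: 6, 10. Place at column 10.
Row 5: attacked by (1,4)→{4,8}; (2,1)→{1,4}; (3,8)→{6,8,10}; (4,10)→{9,10}; (8,9)→{6,9}; (9,7)→{3,7}. Safe: 2, 5. Place at column 2.
Row 6: attacked by (1,4)→{4,9}; (2,1)→{1,5}; (3,8)→{5,8}; (4,10)→{8,10}; (5,2)→{1,2,3}; (8,9)→{7,9}; (9,7)→{4,7,10}. Safe: 6. Place at column 6.
Row 7: attacked by (1,4)→{4,10}; (2,1)→{1,6}; (3,8)→{4,8}; (4,10)→{7,10}; (5,2)→{2,4}; (6,6)→{5,6,7}; (8,9)→{8,9,10}; (9,7)→{5,7,9}. Safe: 3. Place at column 3.
Row 10: attacked by (1,4)→{4}; (2,1)→{1,9}; (3,8)→{1,8}; (4,10)→{4,10}; (5,2)→{2,7}; (6,6)→{2,6,10}; (7,3)→{3,6}; (8,9)→{7,9}; (9,7)→{6,7,8}. Safe: 5. Place at column 5.
Columns [4, 1, 8, 10, 2, 6, 3, 9, 7, 5], r−c [-3, 1, -5, -6, 3, 0, 4, -1, 2, 5], r+c [5, 3, 11, 14, 7, 12, 10, 17, 16, 15] are all distinct, so no two queens attack.

(1,4) (2,1) (3,8) (4,10) (5,2) (6,6) (7,3) (8,9) (9,7) (10,5)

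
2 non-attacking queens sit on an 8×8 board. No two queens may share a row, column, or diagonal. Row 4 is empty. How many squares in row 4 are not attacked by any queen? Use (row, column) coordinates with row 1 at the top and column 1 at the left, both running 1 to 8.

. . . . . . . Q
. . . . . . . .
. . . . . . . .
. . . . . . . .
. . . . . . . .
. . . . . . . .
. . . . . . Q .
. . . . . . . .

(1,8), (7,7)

4

(1,8) attacks row 4 at column 8 and diagonals 5.
(7,7) attacks row 4 at column 7 and diagonals 4.
Attacked columns: {4, 5, 7, 8}. Safe: {1, 2, 3, 6}.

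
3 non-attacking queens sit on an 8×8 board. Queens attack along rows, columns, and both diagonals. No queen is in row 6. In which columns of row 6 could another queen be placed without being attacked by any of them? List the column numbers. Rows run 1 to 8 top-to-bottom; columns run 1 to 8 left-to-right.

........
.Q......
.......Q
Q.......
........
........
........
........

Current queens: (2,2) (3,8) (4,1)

columns 4, 7

(2,2) attacks row 6 at column 2 and diagonals 6.
(3,8) attacks row 6 at column 8 and diagonals 5.
(4,1) attacks row 6 at column 1 and diagonals 3.
Attacked columns: {1, 2, 3, 5, 6, 8}. Safe: {4, 7}.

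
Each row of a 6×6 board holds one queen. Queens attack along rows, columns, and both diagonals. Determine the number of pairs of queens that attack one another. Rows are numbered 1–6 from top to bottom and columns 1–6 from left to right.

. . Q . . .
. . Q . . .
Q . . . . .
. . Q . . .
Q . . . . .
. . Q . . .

8

Same column: (1,3)–(2,3) (column 3); (1,3)–(4,3) (column 3); (1,3)–(6,3) (column 3); (2,3)–(4,3) (column 3); (2,3)–(6,3) (column 3); (3,1)–(5,1) (column 1); (4,3)–(6,3) (column 3).
Same diagonal: (1,3)–(3,1) (|1−3| = |3−1| = 2).
Total attacking pairs: 8.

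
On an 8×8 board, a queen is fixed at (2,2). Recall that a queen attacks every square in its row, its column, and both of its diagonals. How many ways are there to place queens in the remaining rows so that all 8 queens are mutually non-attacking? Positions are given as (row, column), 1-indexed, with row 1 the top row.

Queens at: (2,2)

16

Branch on row 1: col 4 → 6; col 5 → 4; col 6 → 2; col 7 → 2; col 8 → 2.
Sum: 6 + 4 + 2 + 2 + 2 = 16.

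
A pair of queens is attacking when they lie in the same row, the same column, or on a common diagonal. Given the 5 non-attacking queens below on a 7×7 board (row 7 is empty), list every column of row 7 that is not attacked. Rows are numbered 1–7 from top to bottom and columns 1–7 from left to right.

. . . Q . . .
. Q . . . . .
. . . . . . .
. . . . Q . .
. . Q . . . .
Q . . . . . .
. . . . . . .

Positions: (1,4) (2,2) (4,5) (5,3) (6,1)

(1,4) attacks row 7 at column 4.
(2,2) attacks row 7 at column 2 and diagonals 7.
(4,5) attacks row 7 at column 5 and diagonals 2.
(5,3) attacks row 7 at column 3 and diagonals 1, 5.
(6,1) attacks row 7 at column 1 and diagonals 2.
Attacked columns: {1, 2, 3, 4, 5, 7}. Safe: {6}.

columns 6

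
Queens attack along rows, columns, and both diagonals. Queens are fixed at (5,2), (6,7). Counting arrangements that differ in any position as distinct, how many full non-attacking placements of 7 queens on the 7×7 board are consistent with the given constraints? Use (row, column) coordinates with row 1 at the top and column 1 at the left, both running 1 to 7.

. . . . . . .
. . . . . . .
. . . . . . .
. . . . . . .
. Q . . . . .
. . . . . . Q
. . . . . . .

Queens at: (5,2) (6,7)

Branch on row 1: col 1 → 0; col 3 → 1; col 4 → 1; col 5 → 1.
Sum: 0 + 1 + 1 + 1 = 3.

3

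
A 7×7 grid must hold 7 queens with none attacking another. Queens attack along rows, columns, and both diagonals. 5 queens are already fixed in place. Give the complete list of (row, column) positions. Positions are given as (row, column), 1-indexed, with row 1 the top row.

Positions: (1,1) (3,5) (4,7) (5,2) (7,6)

Row 2: attacked by (1,1)→{1,2}; (3,5)→{4,5,6}; (4,7)→{5,7}; (5,2)→{2,5}; (7,6)→{1,6}. Safe: 3. Place at column 3.
Row 6: attacked by (1,1)→{1,6}; (2,3)→{3,7}; (3,5)→{2,5}; (4,7)→{5,7}; (5,2)→{1,2,3}; (7,6)→{5,6,7}. Safe: 4. Place at column 4.
Columns [1, 3, 5, 7, 2, 4, 6], r−c [0, -1, -2, -3, 3, 2, 1], r+c [2, 5, 8, 11, 7, 10, 13] are all distinct, so no two queens attack.

(1,1) (2,3) (3,5) (4,7) (5,2) (6,4) (7,6)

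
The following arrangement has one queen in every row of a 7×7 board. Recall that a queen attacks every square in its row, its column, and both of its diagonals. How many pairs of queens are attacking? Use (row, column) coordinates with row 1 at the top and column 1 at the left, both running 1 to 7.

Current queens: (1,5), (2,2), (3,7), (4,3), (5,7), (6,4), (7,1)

Same column: (3,7)–(5,7) (column 7).
Same diagonal: (1,5)–(3,7) (|1−3| = |5−7| = 2); (3,7)–(6,4) (|3−6| = |7−4| = 3).
Total attacking pairs: 3.

3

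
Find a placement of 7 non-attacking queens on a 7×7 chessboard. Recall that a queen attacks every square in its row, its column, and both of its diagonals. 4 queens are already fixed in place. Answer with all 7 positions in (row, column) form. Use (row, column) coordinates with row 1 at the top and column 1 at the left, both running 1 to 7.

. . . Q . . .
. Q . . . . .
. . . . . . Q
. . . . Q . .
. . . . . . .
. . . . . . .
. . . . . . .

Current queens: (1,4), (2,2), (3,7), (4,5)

Row 5: attacked by (1,4)→{4}; (2,2)→{2,5}; (3,7)→{5,7}; (4,5)→{4,5,6}. Safe: 1, 3. Place at column 3.
Row 6: attacked by (1,4)→{4}; (2,2)→{2,6}; (3,7)→{4,7}; (4,5)→{3,5,7}; (5,3)→{2,3,4}. Safe: 1. Place at column 1.
Row 7: attacked by (1,4)→{4}; (2,2)→{2,7}; (3,7)→{3,7}; (4,5)→{2,5}; (5,3)→{1,3,5}; (6,1)→{1,2}. Safe: 6. Place at column 6.
Columns [4, 2, 7, 5, 3, 1, 6], r−c [-3, 0, -4, -1, 2, 5, 1], r+c [5, 4, 10, 9, 8, 7, 13] are all distinct, so no two queens attack.

(1,4) (2,2) (3,7) (4,5) (5,3) (6,1) (7,6)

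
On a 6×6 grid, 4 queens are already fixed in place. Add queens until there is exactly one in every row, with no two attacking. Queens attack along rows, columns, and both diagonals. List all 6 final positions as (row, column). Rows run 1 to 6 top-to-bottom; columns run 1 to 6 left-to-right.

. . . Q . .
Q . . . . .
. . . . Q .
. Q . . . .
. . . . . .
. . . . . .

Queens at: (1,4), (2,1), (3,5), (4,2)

(1,4) (2,1) (3,5) (4,2) (5,6) (6,3)

Row 5: attacked by (1,4)→{4}; (2,1)→{1,4}; (3,5)→{3,5}; (4,2)→{1,2,3}. Safe: 6. Place at column 6.
Row 6: attacked by (1,4)→{4}; (2,1)→{1,5}; (3,5)→{2,5}; (4,2)→{2,4}; (5,6)→{5,6}. Safe: 3. Place at column 3.
Columns [4, 1, 5, 2, 6, 3], r−c [-3, 1, -2, 2, -1, 3], r+c [5, 3, 8, 6, 11, 9] are all distinct, so no two queens attack.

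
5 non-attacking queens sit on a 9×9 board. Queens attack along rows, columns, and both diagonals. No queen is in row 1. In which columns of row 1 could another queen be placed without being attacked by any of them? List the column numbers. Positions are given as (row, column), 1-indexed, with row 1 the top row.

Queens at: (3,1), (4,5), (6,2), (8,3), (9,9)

(3,1) attacks row 1 at column 1 and diagonals 3.
(4,5) attacks row 1 at column 5 and diagonals 2, 8.
(6,2) attacks row 1 at column 2 and diagonals 7.
(8,3) attacks row 1 at column 3.
(9,9) attacks row 1 at column 9 and diagonals 1.
Attacked columns: {1, 2, 3, 5, 7, 8, 9}. Safe: {4, 6}.

columns 4, 6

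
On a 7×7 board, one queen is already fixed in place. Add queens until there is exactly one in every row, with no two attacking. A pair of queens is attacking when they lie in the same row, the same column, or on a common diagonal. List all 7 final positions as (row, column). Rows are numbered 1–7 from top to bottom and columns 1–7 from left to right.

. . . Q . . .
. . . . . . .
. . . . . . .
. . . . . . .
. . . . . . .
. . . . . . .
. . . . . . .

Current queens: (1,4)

Row 2: attacked by (1,4)→{3,4,5}. Safe: 1, 2, 6, 7. Place at column 2.
Row 3: attacked by (1,4)→{2,4,6}; (2,2)→{1,2,3}. Safe: 5, 7. Place at column 7.
Row 4: attacked by (1,4)→{1,4,7}; (2,2)→{2,4}; (3,7)→{6,7}. Safe: 3, 5. Place at column 5.
Row 5: attacked by (1,4)→{4}; (2,2)→{2,5}; (3,7)→{5,7}; (4,5)→{4,5,6}. Safe: 1, 3. Place at column 3.
Row 6: attacked by (1,4)→{4}; (2,2)→{2,6}; (3,7)→{4,7}; (4,5)→{3,5,7}; (5,3)→{2,3,4}. Safe: 1. Place at column 1.
Row 7: attacked by (1,4)→{4}; (2,2)→{2,7}; (3,7)→{3,7}; (4,5)→{2,5}; (5,3)→{1,3,5}; (6,1)→{1,2}. Safe: 6. Place at column 6.
Columns [4, 2, 7, 5, 3, 1, 6], r−c [-3, 0, -4, -1, 2, 5, 1], r+c [5, 4, 10, 9, 8, 7, 13] are all distinct, so no two queens attack.

(1,4) (2,2) (3,7) (4,5) (5,3) (6,1) (7,6)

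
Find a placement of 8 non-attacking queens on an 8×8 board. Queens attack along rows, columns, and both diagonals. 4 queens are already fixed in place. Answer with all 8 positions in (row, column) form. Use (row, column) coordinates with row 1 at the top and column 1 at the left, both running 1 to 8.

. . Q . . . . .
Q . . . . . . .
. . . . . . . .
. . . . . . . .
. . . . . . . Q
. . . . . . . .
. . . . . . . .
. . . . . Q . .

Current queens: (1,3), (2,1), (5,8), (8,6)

(1,3) (2,1) (3,7) (4,5) (5,8) (6,2) (7,4) (8,6)

Row 3: attacked by (1,3)→{1,3,5}; (2,1)→{1,2}; (5,8)→{6,8}; (8,6)→{1,6}. Safe: 4, 7. Place at column 7.
Row 4: attacked by (1,3)→{3,6}; (2,1)→{1,3}; (3,7)→{6,7,8}; (5,8)→{7,8}; (8,6)→{2,6}. Safe: 4, 5. Place at column 5.
Row 6: attacked by (1,3)→{3,8}; (2,1)→{1,5}; (3,7)→{4,7}; (4,5)→{3,5,7}; (5,8)→{7,8}; (8,6)→{4,6,8}. Safe: 2. Place at column 2.
Row 7: attacked by (1,3)→{3}; (2,1)→{1,6}; (3,7)→{3,7}; (4,5)→{2,5,8}; (5,8)→{6,8}; (6,2)→{1,2,3}; (8,6)→{5,6,7}. Safe: 4. Place at column 4.
Columns [3, 1, 7, 5, 8, 2, 4, 6], r−c [-2, 1, -4, -1, -3, 4, 3, 2], r+c [4, 3, 10, 9, 13, 8, 11, 14] are all distinct, so no two queens attack.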